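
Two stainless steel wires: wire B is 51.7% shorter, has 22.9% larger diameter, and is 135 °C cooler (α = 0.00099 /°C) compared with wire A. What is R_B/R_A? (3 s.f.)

0.277

R ∝ ρL/d² with ρ ∝ (1+αΔT), so R_B/R_A = (1 − 51.7/100) × (1 + 22.9/100)⁻² × (1 − 0.00099×135)
= 0.483 × 0.6621 × 0.8663 = 0.277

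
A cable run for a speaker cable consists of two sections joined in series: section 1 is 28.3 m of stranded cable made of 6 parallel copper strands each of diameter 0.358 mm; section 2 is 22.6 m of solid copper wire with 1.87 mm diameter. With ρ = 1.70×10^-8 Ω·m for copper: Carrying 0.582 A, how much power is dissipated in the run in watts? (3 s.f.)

Section 1: A_strand = π(1.7900e-04)² = 1.007e-07 m²; R₁ = ρL/(N·A_s) = (1.70×10^-8)(28.3)/(6×1.007e-07) = 0.7966 Ω
Section 2: A = π(d/2)² = π(9.3500e-04 m)² = 2.746e-06 m²
R₂ = (1.70×10^-8)(22.6)/(2.746e-06) = 0.1399 Ω
R = R₁ + R₂ = 0.9365 Ω
P = I²R = (0.582)² × 0.9365 = 0.317 W

0.317 W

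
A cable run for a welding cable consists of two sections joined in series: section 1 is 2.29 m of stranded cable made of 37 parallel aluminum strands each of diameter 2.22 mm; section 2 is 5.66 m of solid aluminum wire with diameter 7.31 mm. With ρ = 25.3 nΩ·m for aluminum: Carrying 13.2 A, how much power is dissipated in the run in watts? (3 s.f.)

0.665 W

ρ = 25.3 nΩ·m = 2.53×10^-8 Ω·m
Section 1: A_strand = π(1.1100e-03)² = 3.871e-06 m²; R₁ = ρL/(N·A_s) = (2.53×10^-8)(2.29)/(37×3.871e-06) = 4.045×10^-4 Ω
Section 2: A = π(d/2)² = π(3.6550e-03 m)² = 4.197e-05 m²
R₂ = (2.53×10^-8)(5.66)/(4.197e-05) = 0.003412 Ω
R = R₁ + R₂ = 0.003817 Ω
P = I²R = (13.2)² × 0.003817 = 0.665 W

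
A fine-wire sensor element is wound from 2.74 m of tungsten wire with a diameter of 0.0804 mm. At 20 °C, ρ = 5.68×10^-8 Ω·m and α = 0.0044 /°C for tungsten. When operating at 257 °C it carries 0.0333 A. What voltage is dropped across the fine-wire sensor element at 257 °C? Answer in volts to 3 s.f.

2.09 V

A = π(d/2)² = π(4.0200e-05 m)² = 5.077e-09 m²
R₍20₎ = ρL/A = (5.68×10^-8)(2.74)/(5.077e-09) = 30.65 Ω
R₍257₎ = R₍20₎(1 + αΔT) = 30.65 × (1 + 0.0044×237) = 62.62 Ω
V = IR = 0.0333 × 62.62 = 2.09 V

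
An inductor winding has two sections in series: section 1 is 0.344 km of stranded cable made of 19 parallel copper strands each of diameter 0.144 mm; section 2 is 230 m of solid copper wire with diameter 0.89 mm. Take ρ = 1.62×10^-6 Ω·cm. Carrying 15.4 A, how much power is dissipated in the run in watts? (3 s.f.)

ρ = 1.62×10^-6 Ω·cm = 1.62×10^-8 Ω·m
Section 1: A_strand = π(7.2000e-05)² = 1.629e-08 m²; R₁ = ρL/(N·A_s) = (1.62×10^-8)(344)/(19×1.629e-08) = 18.01 Ω
Section 2: A = π(d/2)² = π(4.4500e-04 m)² = 6.221e-07 m²
R₂ = (1.62×10^-8)(230)/(6.221e-07) = 5.989 Ω
R = R₁ + R₂ = 24 Ω
P = I²R = (15.4)² × 24 = 5690 W

5690 W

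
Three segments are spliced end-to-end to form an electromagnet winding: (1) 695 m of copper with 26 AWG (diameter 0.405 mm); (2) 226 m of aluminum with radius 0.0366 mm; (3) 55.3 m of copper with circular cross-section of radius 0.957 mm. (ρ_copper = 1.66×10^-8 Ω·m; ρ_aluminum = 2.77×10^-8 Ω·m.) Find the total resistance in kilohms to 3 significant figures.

Seg 1: A = π(0.405/2 mm)² = π(2.0250e-04 m)² = 1.288e-07 m²
R_1 = (1.66×10^-8)(695)/(1.288e-07) = 89.56 Ω
Seg 2: A = πr² = π(3.6600e-05 m)² = 4.208e-09 m²
R_2 = (2.77×10^-8)(226)/(4.208e-09) = 1488 Ω
Seg 3: A = πr² = π(9.5700e-04 m)² = 2.877e-06 m²
R_3 = (1.66×10^-8)(55.3)/(2.877e-06) = 0.3191 Ω
R_total = R_1 + R_2 + R_3 = 1.58 kΩ

1.58 kΩ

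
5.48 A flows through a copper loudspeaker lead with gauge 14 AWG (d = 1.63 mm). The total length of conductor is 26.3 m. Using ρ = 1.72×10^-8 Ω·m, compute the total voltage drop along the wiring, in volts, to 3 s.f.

A = π(1.63/2 mm)² = π(8.1500e-04 m)² = 2.087e-06 m²
R = ρL/A = (1.72×10^-8)(26.3)/(2.087e-06) = 0.2168 Ω
V = IR = 5.48 × 0.2168 = 1.19 V

1.19 V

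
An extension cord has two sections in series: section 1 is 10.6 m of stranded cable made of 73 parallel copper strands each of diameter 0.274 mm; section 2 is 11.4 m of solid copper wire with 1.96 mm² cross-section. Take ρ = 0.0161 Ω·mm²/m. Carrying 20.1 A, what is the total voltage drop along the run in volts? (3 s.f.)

2.68 V

ρ = 0.0161 Ω·mm²/m = 1.61×10^-8 Ω·m
Section 1: A_strand = π(1.3700e-04)² = 5.896e-08 m²; R₁ = ρL/(N·A_s) = (1.61×10^-8)(10.6)/(73×5.896e-08) = 0.03965 Ω
Section 2: A = 1.96 mm² = 1.960e-06 m²
R₂ = (1.61×10^-8)(11.4)/(1.960e-06) = 0.09364 Ω
R = R₁ + R₂ = 0.1333 Ω
V = IR = 20.1 × 0.1333 = 2.68 V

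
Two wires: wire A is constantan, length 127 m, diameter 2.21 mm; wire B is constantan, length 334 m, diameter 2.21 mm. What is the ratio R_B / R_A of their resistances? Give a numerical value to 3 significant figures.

2.63

R ∝ ρL/d², so R_B/R_A = (L_B/L_A)
= (334/127) = 2.63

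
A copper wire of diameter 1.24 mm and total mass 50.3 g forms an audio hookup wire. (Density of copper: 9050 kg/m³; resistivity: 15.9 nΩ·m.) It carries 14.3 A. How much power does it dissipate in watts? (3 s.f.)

ρ = 15.9 nΩ·m = 1.59×10^-8 Ω·m
A = π(d/2)² = π(6.2000e-04 m)² = 1.2076e-06 m²
L = m/(density·A) = 0.0503/(9050×1.2076e-06) = 4.602 m
R = ρL/A = (1.59×10^-8)(4.602)/(1.2076e-06) = 0.0606 Ω
P = I²R = (14.3)² × 0.0606 = 12.4 W

12.4 W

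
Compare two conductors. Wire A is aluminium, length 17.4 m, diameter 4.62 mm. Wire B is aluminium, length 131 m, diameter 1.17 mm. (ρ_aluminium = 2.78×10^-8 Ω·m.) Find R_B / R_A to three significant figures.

R ∝ ρL/d², so R_B/R_A = (L_B/L_A) × (d_A/d_B)²
= (131/17.4) × (4.62/1.17)² = 117

117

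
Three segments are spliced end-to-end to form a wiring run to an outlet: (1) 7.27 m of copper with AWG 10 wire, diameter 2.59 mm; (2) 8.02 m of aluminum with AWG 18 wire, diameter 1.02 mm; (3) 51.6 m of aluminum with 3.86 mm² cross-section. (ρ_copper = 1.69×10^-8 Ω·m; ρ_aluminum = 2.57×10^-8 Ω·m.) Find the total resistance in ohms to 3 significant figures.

Seg 1: A = π(2.59/2 mm)² = π(1.2950e-03 m)² = 5.269e-06 m²
R_1 = (1.69×10^-8)(7.27)/(5.269e-06) = 0.02332 Ω
Seg 2: A = π(1.02/2 mm)² = π(5.1000e-04 m)² = 8.171e-07 m²
R_2 = (2.57×10^-8)(8.02)/(8.171e-07) = 0.2522 Ω
Seg 3: A = 3.86 mm² = 3.860e-06 m²
R_3 = (2.57×10^-8)(51.6)/(3.860e-06) = 0.3436 Ω
R_total = R_1 + R_2 + R_3 = 0.619 Ω

0.619 Ω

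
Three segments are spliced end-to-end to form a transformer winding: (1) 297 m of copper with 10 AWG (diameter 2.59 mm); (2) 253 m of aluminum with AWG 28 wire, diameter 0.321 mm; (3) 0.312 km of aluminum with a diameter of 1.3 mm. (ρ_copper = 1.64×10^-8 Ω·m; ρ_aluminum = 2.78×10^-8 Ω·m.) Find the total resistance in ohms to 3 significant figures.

94.4 Ω

Seg 1: A = π(2.59/2 mm)² = π(1.2950e-03 m)² = 5.269e-06 m²
R_1 = (1.64×10^-8)(297)/(5.269e-06) = 0.9245 Ω
Seg 2: A = π(0.321/2 mm)² = π(1.6050e-04 m)² = 8.093e-08 m²
R_2 = (2.78×10^-8)(253)/(8.093e-08) = 86.91 Ω
Seg 3: A = π(d/2)² = π(6.5000e-04 m)² = 1.327e-06 m²
R_3 = (2.78×10^-8)(312)/(1.327e-06) = 6.535 Ω
R_total = R_1 + R_2 + R_3 = 94.4 Ω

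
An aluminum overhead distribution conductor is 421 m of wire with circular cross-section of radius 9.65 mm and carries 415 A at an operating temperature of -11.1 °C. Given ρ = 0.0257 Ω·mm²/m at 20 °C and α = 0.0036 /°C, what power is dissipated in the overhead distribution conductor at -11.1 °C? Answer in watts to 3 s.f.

ρ = 0.0257 Ω·mm²/m = 2.57×10^-8 Ω·m
A = πr² = π(9.6500e-03 m)² = 2.926e-04 m²
R₍20₎ = ρL/A = (2.57×10^-8)(421)/(2.926e-04) = 0.03698 Ω
R₍-11.1₎ = R₍20₎(1 + αΔT) = 0.03698 × (1 + 0.0036×-31.1) = 0.03284 Ω
P = I²R = (415)² × 0.03284 = 5660 W

5660 W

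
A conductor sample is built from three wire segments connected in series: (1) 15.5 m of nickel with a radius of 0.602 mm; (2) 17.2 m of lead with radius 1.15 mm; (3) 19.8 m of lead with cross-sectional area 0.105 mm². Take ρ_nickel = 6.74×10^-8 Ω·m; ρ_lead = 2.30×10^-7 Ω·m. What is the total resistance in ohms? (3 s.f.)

Seg 1: A = πr² = π(6.0200e-04 m)² = 1.139e-06 m²
R_1 = (6.74×10^-8)(15.5)/(1.139e-06) = 0.9176 Ω
Seg 2: A = πr² = π(1.1500e-03 m)² = 4.155e-06 m²
R_2 = (2.30×10^-7)(17.2)/(4.155e-06) = 0.9522 Ω
Seg 3: A = 0.105 mm² = 1.050e-07 m²
R_3 = (2.30×10^-7)(19.8)/(1.050e-07) = 43.37 Ω
R_total = R_1 + R_2 + R_3 = 45.2 Ω

45.2 Ω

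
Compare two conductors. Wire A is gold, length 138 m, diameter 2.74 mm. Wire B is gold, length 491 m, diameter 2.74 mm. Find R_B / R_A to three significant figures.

3.56

R ∝ ρL/d², so R_B/R_A = (L_B/L_A)
= (491/138) = 3.56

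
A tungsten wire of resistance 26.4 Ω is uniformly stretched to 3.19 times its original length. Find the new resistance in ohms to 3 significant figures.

Volume constant ⇒ A' = A/k with k = 3.19. R' = ρ(kL)/(A/k) = k²R.
R' = 10.18 × 26.4 = 269 Ω

269 Ω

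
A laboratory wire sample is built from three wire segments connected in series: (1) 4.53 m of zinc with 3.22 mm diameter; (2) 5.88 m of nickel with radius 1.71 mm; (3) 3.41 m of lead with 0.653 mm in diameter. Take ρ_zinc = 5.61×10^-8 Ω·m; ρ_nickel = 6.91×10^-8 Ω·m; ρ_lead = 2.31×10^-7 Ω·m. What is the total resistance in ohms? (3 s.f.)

Seg 1: A = π(d/2)² = π(1.6100e-03 m)² = 8.143e-06 m²
R_1 = (5.61×10^-8)(4.53)/(8.143e-06) = 0.03121 Ω
Seg 2: A = πr² = π(1.7100e-03 m)² = 9.186e-06 m²
R_2 = (6.91×10^-8)(5.88)/(9.186e-06) = 0.04423 Ω
Seg 3: A = π(d/2)² = π(3.2650e-04 m)² = 3.349e-07 m²
R_3 = (2.31×10^-7)(3.41)/(3.349e-07) = 2.352 Ω
R_total = R_1 + R_2 + R_3 = 2.43 Ω

2.43 Ω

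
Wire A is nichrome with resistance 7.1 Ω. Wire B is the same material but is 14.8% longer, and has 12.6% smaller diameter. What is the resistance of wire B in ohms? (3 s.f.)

10.7 Ω

R ∝ L/d², so R_B/R_A = (1 + 14.8/100) × (1 − 12.6/100)⁻²
= 1.148 × 1.309 = 1.503
R_B = 1.503 × 7.1 = 10.7 Ω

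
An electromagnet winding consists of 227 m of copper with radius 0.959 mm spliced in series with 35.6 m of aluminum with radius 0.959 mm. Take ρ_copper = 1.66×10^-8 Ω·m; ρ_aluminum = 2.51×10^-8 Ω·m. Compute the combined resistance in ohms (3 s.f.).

Segment 1: A = πr² = π(9.5900e-04 m)² = 2.889e-06 m²
R₁ = ρL/A = (1.66×10^-8)(227)/(2.889e-06) = 1.304 Ω
R₂ = (2.51×10^-8)(35.6)/(2.889e-06) = 0.3093 Ω
R = R₁ + R₂ = 1.61 Ω

1.61 Ω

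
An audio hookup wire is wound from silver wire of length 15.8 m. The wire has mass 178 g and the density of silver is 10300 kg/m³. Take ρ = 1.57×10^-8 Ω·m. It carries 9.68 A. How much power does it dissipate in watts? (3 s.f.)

A = m/(density·L) = 0.178/(10300×15.8) = 1.0938e-06 m²
R = ρL/A = (1.57×10^-8)(15.8)/(1.0938e-06) = 0.2268 Ω
P = I²R = (9.68)² × 0.2268 = 21.3 W

21.3 W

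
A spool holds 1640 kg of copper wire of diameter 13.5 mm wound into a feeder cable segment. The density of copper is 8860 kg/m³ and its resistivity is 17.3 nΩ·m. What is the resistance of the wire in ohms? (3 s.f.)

0.156 Ω

ρ = 17.3 nΩ·m = 1.73×10^-8 Ω·m
A = π(d/2)² = π(6.7500e-03 m)² = 1.4314e-04 m²
L = m/(density·A) = 1640/(8860×1.4314e-04) = 1293 m
R = ρL/A = (1.73×10^-8)(1293)/(1.4314e-04) = 0.156 Ω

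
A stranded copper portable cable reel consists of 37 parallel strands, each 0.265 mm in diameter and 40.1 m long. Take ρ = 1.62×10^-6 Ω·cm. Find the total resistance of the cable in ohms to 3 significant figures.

0.318 Ω

ρ = 1.62×10^-6 Ω·cm = 1.62×10^-8 Ω·m
A_strand = π(1.3250e-04 m)² = 5.515e-08 m²
R_strand = ρL/A = (1.62×10^-8)(40.1)/(5.515e-08) = 11.78 Ω
R_total = R_strand/N = 11.78/37 = 0.318 Ω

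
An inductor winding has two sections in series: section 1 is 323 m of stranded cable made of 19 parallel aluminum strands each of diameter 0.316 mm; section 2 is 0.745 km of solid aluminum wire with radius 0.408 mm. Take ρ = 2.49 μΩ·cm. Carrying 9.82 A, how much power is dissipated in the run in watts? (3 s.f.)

3940 W

ρ = 2.49 μΩ·cm = 2.49×10^-8 Ω·m
Section 1: A_strand = π(1.5800e-04)² = 7.843e-08 m²; R₁ = ρL/(N·A_s) = (2.49×10^-8)(323)/(19×7.843e-08) = 5.397 Ω
Section 2: A = πr² = π(4.0800e-04 m)² = 5.230e-07 m²
R₂ = (2.49×10^-8)(745)/(5.230e-07) = 35.47 Ω
R = R₁ + R₂ = 40.87 Ω
P = I²R = (9.82)² × 40.87 = 3940 W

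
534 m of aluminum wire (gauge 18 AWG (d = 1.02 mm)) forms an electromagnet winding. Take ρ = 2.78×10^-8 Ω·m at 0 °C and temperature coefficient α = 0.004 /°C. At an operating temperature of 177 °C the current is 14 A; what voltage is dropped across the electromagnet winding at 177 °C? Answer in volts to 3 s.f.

A = π(1.02/2 mm)² = π(5.1000e-04 m)² = 8.171e-07 m²
R₍0₎ = ρL/A = (2.78×10^-8)(534)/(8.171e-07) = 18.17 Ω
R₍177₎ = R₍0₎(1 + αΔT) = 18.17 × (1 + 0.004×177) = 31.03 Ω
V = IR = 14 × 31.03 = 434 V

434 V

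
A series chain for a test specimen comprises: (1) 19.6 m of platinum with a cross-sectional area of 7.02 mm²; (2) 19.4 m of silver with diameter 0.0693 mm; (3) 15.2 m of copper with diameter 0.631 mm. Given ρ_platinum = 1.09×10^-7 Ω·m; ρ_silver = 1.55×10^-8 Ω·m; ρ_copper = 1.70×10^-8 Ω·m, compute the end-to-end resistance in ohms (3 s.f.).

80.9 Ω

Seg 1: A = 7.02 mm² = 7.020e-06 m²
R_1 = (1.09×10^-7)(19.6)/(7.020e-06) = 0.3043 Ω
Seg 2: A = π(d/2)² = π(3.4650e-05 m)² = 3.772e-09 m²
R_2 = (1.55×10^-8)(19.4)/(3.772e-09) = 79.72 Ω
Seg 3: A = π(d/2)² = π(3.1550e-04 m)² = 3.127e-07 m²
R_3 = (1.70×10^-8)(15.2)/(3.127e-07) = 0.8263 Ω
R_total = R_1 + R_2 + R_3 = 80.9 Ω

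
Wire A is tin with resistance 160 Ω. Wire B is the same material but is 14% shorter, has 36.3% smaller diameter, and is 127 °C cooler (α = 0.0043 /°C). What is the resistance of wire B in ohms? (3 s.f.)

154 Ω

R ∝ ρL/d² with ρ ∝ (1+αΔT), so R_B/R_A = (1 − 14/100) × (1 − 36.3/100)⁻² × (1 − 0.0043×127)
= 0.86 × 2.465 × 0.4539 = 0.962
R_B = 0.962 × 160 = 154 Ω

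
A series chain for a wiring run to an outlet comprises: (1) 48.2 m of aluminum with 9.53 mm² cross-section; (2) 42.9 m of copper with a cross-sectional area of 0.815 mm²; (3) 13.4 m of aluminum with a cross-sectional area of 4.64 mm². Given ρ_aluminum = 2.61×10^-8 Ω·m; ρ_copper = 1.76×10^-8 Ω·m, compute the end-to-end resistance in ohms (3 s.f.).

Seg 1: A = 9.53 mm² = 9.530e-06 m²
R_1 = (2.61×10^-8)(48.2)/(9.530e-06) = 0.132 Ω
Seg 2: A = 0.815 mm² = 8.150e-07 m²
R_2 = (1.76×10^-8)(42.9)/(8.150e-07) = 0.9264 Ω
Seg 3: A = 4.64 mm² = 4.640e-06 m²
R_3 = (2.61×10^-8)(13.4)/(4.640e-06) = 0.07538 Ω
R_total = R_1 + R_2 + R_3 = 1.13 Ω

1.13 Ω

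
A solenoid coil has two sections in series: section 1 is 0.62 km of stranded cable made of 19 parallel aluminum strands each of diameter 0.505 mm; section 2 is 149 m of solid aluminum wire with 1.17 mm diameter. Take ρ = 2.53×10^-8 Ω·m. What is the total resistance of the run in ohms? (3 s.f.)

Section 1: A_strand = π(2.5250e-04)² = 2.003e-07 m²; R₁ = ρL/(N·A_s) = (2.53×10^-8)(620)/(19×2.003e-07) = 4.122 Ω
Section 2: A = π(d/2)² = π(5.8500e-04 m)² = 1.075e-06 m²
R₂ = (2.53×10^-8)(149)/(1.075e-06) = 3.506 Ω
R = R₁ + R₂ = 7.63 Ω

7.63 Ω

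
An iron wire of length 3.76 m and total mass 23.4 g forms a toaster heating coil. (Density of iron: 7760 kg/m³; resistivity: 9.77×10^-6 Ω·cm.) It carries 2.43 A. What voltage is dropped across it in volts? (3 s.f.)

1.11 V

ρ = 9.77×10^-6 Ω·cm = 9.77×10^-8 Ω·m
A = m/(density·L) = 0.0234/(7760×3.76) = 8.0199e-07 m²
R = ρL/A = (9.77×10^-8)(3.76)/(8.0199e-07) = 0.4581 Ω
V = IR = 2.43 × 0.4581 = 1.11 V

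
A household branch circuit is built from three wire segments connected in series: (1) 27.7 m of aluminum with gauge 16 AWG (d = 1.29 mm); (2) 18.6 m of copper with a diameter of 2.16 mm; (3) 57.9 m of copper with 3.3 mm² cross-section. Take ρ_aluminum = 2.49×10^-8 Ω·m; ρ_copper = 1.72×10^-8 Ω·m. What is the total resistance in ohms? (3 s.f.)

Seg 1: A = π(1.29/2 mm)² = π(6.4500e-04 m)² = 1.307e-06 m²
R_1 = (2.49×10^-8)(27.7)/(1.307e-06) = 0.5277 Ω
Seg 2: A = π(d/2)² = π(1.0800e-03 m)² = 3.664e-06 m²
R_2 = (1.72×10^-8)(18.6)/(3.664e-06) = 0.08731 Ω
Seg 3: A = 3.3 mm² = 3.300e-06 m²
R_3 = (1.72×10^-8)(57.9)/(3.300e-06) = 0.3018 Ω
R_total = R_1 + R_2 + R_3 = 0.917 Ω

0.917 Ω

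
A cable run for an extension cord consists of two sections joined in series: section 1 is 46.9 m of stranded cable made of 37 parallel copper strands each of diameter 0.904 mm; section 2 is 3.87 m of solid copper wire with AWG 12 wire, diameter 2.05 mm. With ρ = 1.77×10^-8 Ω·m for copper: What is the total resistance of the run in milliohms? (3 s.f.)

55.7 mΩ

Section 1: A_strand = π(4.5200e-04)² = 6.418e-07 m²; R₁ = ρL/(N·A_s) = (1.77×10^-8)(46.9)/(37×6.418e-07) = 0.03496 Ω
Section 2: A = π(2.05/2 mm)² = π(1.0250e-03 m)² = 3.301e-06 m²
R₂ = (1.77×10^-8)(3.87)/(3.301e-06) = 0.02075 Ω
R = R₁ + R₂ = 55.7 mΩ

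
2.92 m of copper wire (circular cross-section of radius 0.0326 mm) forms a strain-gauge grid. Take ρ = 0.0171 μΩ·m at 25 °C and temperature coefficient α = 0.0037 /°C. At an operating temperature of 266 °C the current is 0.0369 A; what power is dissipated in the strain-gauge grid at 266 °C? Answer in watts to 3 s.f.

0.0385 W

ρ = 0.0171 μΩ·m = 1.71×10^-8 Ω·m
A = πr² = π(3.2600e-05 m)² = 3.339e-09 m²
R₍25₎ = ρL/A = (1.71×10^-8)(2.92)/(3.339e-09) = 14.96 Ω
R₍266₎ = R₍25₎(1 + αΔT) = 14.96 × (1 + 0.0037×241) = 28.29 Ω
P = I²R = (0.0369)² × 28.29 = 0.0385 W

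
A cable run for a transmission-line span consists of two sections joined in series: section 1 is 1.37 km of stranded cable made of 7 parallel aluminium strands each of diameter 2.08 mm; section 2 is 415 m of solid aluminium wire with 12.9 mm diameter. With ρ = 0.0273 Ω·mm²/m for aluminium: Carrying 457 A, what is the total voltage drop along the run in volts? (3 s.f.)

ρ = 0.0273 Ω·mm²/m = 2.73×10^-8 Ω·m
Section 1: A_strand = π(1.0400e-03)² = 3.398e-06 m²; R₁ = ρL/(N·A_s) = (2.73×10^-8)(1370)/(7×3.398e-06) = 1.572 Ω
Section 2: A = π(d/2)² = π(6.4500e-03 m)² = 1.307e-04 m²
R₂ = (2.73×10^-8)(415)/(1.307e-04) = 0.08668 Ω
R = R₁ + R₂ = 1.659 Ω
V = IR = 457 × 1.659 = 758 V

758 V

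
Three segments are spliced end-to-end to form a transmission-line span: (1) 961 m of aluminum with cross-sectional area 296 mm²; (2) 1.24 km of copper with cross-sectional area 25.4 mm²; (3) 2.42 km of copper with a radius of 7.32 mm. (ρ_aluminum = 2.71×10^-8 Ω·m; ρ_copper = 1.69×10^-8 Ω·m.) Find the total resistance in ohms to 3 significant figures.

Seg 1: A = 296 mm² = 2.960e-04 m²
R_1 = (2.71×10^-8)(961)/(2.960e-04) = 0.08798 Ω
Seg 2: A = 25.4 mm² = 2.540e-05 m²
R_2 = (1.69×10^-8)(1240)/(2.540e-05) = 0.825 Ω
Seg 3: A = πr² = π(7.3200e-03 m)² = 1.683e-04 m²
R_3 = (1.69×10^-8)(2420)/(1.683e-04) = 0.243 Ω
R_total = R_1 + R_2 + R_3 = 1.16 Ω

1.16 Ω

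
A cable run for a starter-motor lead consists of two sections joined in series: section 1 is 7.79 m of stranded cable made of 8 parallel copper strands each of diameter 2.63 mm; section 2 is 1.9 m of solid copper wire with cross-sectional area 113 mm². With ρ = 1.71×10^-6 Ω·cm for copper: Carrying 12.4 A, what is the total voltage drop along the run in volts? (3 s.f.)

0.0416 V

ρ = 1.71×10^-6 Ω·cm = 1.71×10^-8 Ω·m
Section 1: A_strand = π(1.3150e-03)² = 5.433e-06 m²; R₁ = ρL/(N·A_s) = (1.71×10^-8)(7.79)/(8×5.433e-06) = 0.003065 Ω
Section 2: A = 113 mm² = 1.130e-04 m²
R₂ = (1.71×10^-8)(1.9)/(1.130e-04) = 2.875×10^-4 Ω
R = R₁ + R₂ = 0.003353 Ω
V = IR = 12.4 × 0.003353 = 0.0416 V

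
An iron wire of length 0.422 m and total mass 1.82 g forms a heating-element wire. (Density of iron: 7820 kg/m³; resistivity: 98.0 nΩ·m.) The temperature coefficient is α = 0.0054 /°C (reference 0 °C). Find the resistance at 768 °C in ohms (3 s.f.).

0.386 Ω

ρ = 98.0 nΩ·m = 9.80×10^-8 Ω·m
A = m/(density·L) = 0.00182/(7820×0.422) = 5.5151e-07 m²
R = ρL/A = (9.80×10^-8)(0.422)/(5.5151e-07) = 0.07499 Ω
R(768 °C) = 0.07499 × (1 + 0.0054×768) = 0.386 Ω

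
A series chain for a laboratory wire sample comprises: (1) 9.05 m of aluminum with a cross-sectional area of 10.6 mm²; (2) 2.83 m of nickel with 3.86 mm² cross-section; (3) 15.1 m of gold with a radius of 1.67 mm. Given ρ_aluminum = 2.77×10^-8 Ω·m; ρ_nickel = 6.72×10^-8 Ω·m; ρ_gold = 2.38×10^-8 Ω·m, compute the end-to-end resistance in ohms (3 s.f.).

0.114 Ω

Seg 1: A = 10.6 mm² = 1.060e-05 m²
R_1 = (2.77×10^-8)(9.05)/(1.060e-05) = 0.02365 Ω
Seg 2: A = 3.86 mm² = 3.860e-06 m²
R_2 = (6.72×10^-8)(2.83)/(3.860e-06) = 0.04927 Ω
Seg 3: A = πr² = π(1.6700e-03 m)² = 8.762e-06 m²
R_3 = (2.38×10^-8)(15.1)/(8.762e-06) = 0.04102 Ω
R_total = R_1 + R_2 + R_3 = 0.114 Ω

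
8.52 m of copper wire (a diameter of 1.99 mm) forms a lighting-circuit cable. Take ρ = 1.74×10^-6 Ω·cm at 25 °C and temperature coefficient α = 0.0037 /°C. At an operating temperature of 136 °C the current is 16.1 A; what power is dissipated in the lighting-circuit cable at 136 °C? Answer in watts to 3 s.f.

ρ = 1.74×10^-6 Ω·cm = 1.74×10^-8 Ω·m
A = π(d/2)² = π(9.9500e-04 m)² = 3.110e-06 m²
R₍25₎ = ρL/A = (1.74×10^-8)(8.52)/(3.110e-06) = 0.04766 Ω
R₍136₎ = R₍25₎(1 + αΔT) = 0.04766 × (1 + 0.0037×111) = 0.06724 Ω
P = I²R = (16.1)² × 0.06724 = 17.4 W

17.4 W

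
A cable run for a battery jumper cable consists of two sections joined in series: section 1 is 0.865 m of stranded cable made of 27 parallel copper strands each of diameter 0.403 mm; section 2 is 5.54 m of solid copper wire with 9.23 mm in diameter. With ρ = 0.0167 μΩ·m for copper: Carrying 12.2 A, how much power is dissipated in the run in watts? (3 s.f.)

0.830 W

ρ = 0.0167 μΩ·m = 1.67×10^-8 Ω·m
Section 1: A_strand = π(2.0150e-04)² = 1.276e-07 m²; R₁ = ρL/(N·A_s) = (1.67×10^-8)(0.865)/(27×1.276e-07) = 0.004194 Ω
Section 2: A = π(d/2)² = π(4.6150e-03 m)² = 6.691e-05 m²
R₂ = (1.67×10^-8)(5.54)/(6.691e-05) = 0.001383 Ω
R = R₁ + R₂ = 0.005577 Ω
P = I²R = (12.2)² × 0.005577 = 0.830 W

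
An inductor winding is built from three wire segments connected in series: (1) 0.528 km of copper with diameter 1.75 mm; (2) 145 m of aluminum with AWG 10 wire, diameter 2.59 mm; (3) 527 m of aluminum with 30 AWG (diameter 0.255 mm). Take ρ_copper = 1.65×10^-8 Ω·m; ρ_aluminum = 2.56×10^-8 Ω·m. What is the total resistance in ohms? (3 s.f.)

Seg 1: A = π(d/2)² = π(8.7500e-04 m)² = 2.405e-06 m²
R_1 = (1.65×10^-8)(528)/(2.405e-06) = 3.622 Ω
Seg 2: A = π(2.59/2 mm)² = π(1.2950e-03 m)² = 5.269e-06 m²
R_2 = (2.56×10^-8)(145)/(5.269e-06) = 0.7046 Ω
Seg 3: A = π(0.255/2 mm)² = π(1.2750e-04 m)² = 5.107e-08 m²
R_3 = (2.56×10^-8)(527)/(5.107e-08) = 264.2 Ω
R_total = R_1 + R_2 + R_3 = 268 Ω

268 Ω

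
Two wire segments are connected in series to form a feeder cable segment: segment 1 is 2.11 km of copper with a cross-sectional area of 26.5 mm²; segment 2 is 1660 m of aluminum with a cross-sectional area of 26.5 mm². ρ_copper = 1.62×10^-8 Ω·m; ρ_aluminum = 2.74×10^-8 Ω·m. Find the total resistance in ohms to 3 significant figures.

3.01 Ω

Segment 1: A = 26.5 mm² = 2.650e-05 m²
R₁ = ρL/A = (1.62×10^-8)(2110)/(2.650e-05) = 1.29 Ω
R₂ = (2.74×10^-8)(1660)/(2.650e-05) = 1.716 Ω
R = R₁ + R₂ = 3.01 Ω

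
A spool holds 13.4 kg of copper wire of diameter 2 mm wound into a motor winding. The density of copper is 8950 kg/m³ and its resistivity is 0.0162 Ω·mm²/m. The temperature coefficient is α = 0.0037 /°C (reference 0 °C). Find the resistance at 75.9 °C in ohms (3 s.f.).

3.15 Ω

ρ = 0.0162 Ω·mm²/m = 1.62×10^-8 Ω·m
A = π(d/2)² = π(1.0000e-03 m)² = 3.1416e-06 m²
L = m/(density·A) = 13.4/(8950×3.1416e-06) = 476.6 m
R = ρL/A = (1.62×10^-8)(476.6)/(3.1416e-06) = 2.458 Ω
R(75.9 °C) = 2.458 × (1 + 0.0037×75.9) = 3.15 Ω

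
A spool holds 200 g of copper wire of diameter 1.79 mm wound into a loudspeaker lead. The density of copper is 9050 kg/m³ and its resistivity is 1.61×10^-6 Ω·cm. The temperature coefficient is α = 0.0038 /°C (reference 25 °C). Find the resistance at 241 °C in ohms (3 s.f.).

0.102 Ω

ρ = 1.61×10^-6 Ω·cm = 1.61×10^-8 Ω·m
A = π(d/2)² = π(8.9500e-04 m)² = 2.5165e-06 m²
L = m/(density·A) = 0.2/(9050×2.5165e-06) = 8.782 m
R = ρL/A = (1.61×10^-8)(8.782)/(2.5165e-06) = 0.05618 Ω
R(241 °C) = 0.05618 × (1 + 0.0038×216) = 0.102 Ω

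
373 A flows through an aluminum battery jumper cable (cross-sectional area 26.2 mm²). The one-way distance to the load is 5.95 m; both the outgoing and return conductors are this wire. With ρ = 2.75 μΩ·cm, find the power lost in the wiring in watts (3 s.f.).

1740 W

ρ = 2.75 μΩ·cm = 2.75×10^-8 Ω·m
A = 26.2 mm² = 2.620e-05 m²
Total conductor length (both ways) L = 2 × 5.95 = 11.9 m
R = ρL/A = (2.75×10^-8)(11.9)/(2.620e-05) = 0.01249 Ω
P = I²R = (373)² × 0.01249 = 1740 W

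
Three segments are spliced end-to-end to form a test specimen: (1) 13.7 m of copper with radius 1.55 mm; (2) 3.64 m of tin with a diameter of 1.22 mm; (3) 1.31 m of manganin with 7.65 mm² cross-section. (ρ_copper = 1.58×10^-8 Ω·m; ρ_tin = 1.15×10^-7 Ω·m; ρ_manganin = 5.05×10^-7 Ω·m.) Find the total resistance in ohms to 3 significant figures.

0.473 Ω

Seg 1: A = πr² = π(1.5500e-03 m)² = 7.548e-06 m²
R_1 = (1.58×10^-8)(13.7)/(7.548e-06) = 0.02868 Ω
Seg 2: A = π(d/2)² = π(6.1000e-04 m)² = 1.169e-06 m²
R_2 = (1.15×10^-7)(3.64)/(1.169e-06) = 0.3581 Ω
Seg 3: A = 7.65 mm² = 7.650e-06 m²
R_3 = (5.05×10^-7)(1.31)/(7.650e-06) = 0.08648 Ω
R_total = R_1 + R_2 + R_3 = 0.473 Ω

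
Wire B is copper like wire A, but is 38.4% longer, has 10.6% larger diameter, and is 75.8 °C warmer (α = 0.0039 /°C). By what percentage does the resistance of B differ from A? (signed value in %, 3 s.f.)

R ∝ ρL/d² with ρ ∝ (1+αΔT), so R_B/R_A = (1 + 38.4/100) × (1 + 10.6/100)⁻² × (1 + 0.0039×75.8)
= 1.384 × 0.8175 × 1.296 = 1.466
(R_B − R_A)/R_A = 1.466 − 1 = 46.6%

46.6%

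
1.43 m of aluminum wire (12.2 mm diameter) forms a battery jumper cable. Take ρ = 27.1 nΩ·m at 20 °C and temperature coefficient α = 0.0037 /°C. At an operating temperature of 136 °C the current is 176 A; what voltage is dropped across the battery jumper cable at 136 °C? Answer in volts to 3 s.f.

0.0834 V

ρ = 27.1 nΩ·m = 2.71×10^-8 Ω·m
A = π(d/2)² = π(6.1000e-03 m)² = 1.169e-04 m²
R₍20₎ = ρL/A = (2.71×10^-8)(1.43)/(1.169e-04) = 3.315×10^-4 Ω
R₍136₎ = R₍20₎(1 + αΔT) = 3.315×10^-4 × (1 + 0.0037×116) = 4.738×10^-4 Ω
V = IR = 176 × 4.738×10^-4 = 0.0834 V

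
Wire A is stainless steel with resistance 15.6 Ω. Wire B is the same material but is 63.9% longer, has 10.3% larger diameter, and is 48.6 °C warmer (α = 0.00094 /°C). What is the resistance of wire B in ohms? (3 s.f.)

R ∝ ρL/d² with ρ ∝ (1+αΔT), so R_B/R_A = (1 + 63.9/100) × (1 + 10.3/100)⁻² × (1 + 0.00094×48.6)
= 1.639 × 0.822 × 1.046 = 1.409
R_B = 1.409 × 15.6 = 22.0 Ω

22.0 Ω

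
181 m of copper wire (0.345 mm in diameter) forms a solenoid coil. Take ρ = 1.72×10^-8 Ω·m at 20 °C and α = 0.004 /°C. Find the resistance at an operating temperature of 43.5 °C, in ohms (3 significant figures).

36.4 Ω

A = π(d/2)² = π(1.7250e-04 m)² = 9.348e-08 m²
R₍20°C₎ = ρL/A = (1.72×10^-8)(181)/(9.348e-08) = 33.3 Ω
R = R₀(1 + αΔT) = 33.3(1 + 0.004×23.5) = 36.4 Ω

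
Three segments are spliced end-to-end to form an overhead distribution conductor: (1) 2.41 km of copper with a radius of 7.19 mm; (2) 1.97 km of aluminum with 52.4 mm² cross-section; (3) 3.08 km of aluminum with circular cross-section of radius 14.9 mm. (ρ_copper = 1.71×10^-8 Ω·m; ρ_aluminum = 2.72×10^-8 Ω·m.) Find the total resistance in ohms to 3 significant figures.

1.40 Ω

Seg 1: A = πr² = π(7.1900e-03 m)² = 1.624e-04 m²
R_1 = (1.71×10^-8)(2410)/(1.624e-04) = 0.2537 Ω
Seg 2: A = 52.4 mm² = 5.240e-05 m²
R_2 = (2.72×10^-8)(1970)/(5.240e-05) = 1.023 Ω
Seg 3: A = πr² = π(1.4900e-02 m)² = 6.975e-04 m²
R_3 = (2.72×10^-8)(3080)/(6.975e-04) = 0.1201 Ω
R_total = R_1 + R_2 + R_3 = 1.40 Ω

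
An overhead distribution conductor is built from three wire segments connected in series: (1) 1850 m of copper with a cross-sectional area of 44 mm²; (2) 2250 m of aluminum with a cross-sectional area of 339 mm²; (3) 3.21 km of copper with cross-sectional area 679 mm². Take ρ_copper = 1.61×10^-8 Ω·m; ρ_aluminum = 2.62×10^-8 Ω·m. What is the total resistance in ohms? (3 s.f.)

0.927 Ω

Seg 1: A = 44 mm² = 4.400e-05 m²
R_1 = (1.61×10^-8)(1850)/(4.400e-05) = 0.6769 Ω
Seg 2: A = 339 mm² = 3.390e-04 m²
R_2 = (2.62×10^-8)(2250)/(3.390e-04) = 0.1739 Ω
Seg 3: A = 679 mm² = 6.790e-04 m²
R_3 = (1.61×10^-8)(3210)/(6.790e-04) = 0.07611 Ω
R_total = R_1 + R_2 + R_3 = 0.927 Ω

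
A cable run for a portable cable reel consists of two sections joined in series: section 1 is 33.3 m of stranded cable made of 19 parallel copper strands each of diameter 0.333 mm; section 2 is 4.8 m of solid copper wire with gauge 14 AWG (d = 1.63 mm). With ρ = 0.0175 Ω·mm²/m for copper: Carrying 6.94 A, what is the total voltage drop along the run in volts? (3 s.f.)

ρ = 0.0175 Ω·mm²/m = 1.75×10^-8 Ω·m
Section 1: A_strand = π(1.6650e-04)² = 8.709e-08 m²; R₁ = ρL/(N·A_s) = (1.75×10^-8)(33.3)/(19×8.709e-08) = 0.3522 Ω
Section 2: A = π(1.63/2 mm)² = π(8.1500e-04 m)² = 2.087e-06 m²
R₂ = (1.75×10^-8)(4.8)/(2.087e-06) = 0.04025 Ω
R = R₁ + R₂ = 0.3924 Ω
V = IR = 6.94 × 0.3924 = 2.72 V

2.72 V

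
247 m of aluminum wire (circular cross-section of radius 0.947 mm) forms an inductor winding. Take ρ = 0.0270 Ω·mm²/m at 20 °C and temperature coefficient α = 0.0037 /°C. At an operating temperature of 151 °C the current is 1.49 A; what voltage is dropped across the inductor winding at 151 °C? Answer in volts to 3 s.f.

5.24 V

ρ = 0.0270 Ω·mm²/m = 2.70×10^-8 Ω·m
A = πr² = π(9.4700e-04 m)² = 2.817e-06 m²
R₍20₎ = ρL/A = (2.70×10^-8)(247)/(2.817e-06) = 2.367 Ω
R₍151₎ = R₍20₎(1 + αΔT) = 2.367 × (1 + 0.0037×131) = 3.514 Ω
V = IR = 1.49 × 3.514 = 5.24 V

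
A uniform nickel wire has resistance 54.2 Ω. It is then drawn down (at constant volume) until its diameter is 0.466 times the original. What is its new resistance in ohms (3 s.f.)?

Volume constant ⇒ L' = L/r² with r = 0.466. R' = ρL'/A' = ρ(L/r²)/(πr²d₀²/4) = R/r⁴.
R' = 21.21 × 54.2 = 1150 Ω

1150 Ω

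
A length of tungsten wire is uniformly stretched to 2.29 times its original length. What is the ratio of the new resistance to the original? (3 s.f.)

Volume constant ⇒ A' = A/k with k = 2.29. R' = ρ(kL)/(A/k) = k²R.
Factor = 5.24

5.24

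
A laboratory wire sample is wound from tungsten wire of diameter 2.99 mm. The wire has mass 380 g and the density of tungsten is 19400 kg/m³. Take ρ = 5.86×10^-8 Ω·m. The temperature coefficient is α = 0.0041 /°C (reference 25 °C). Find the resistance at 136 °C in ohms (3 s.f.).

A = π(d/2)² = π(1.4950e-03 m)² = 7.0215e-06 m²
L = m/(density·A) = 0.38/(19400×7.0215e-06) = 2.79 m
R = ρL/A = (5.86×10^-8)(2.79)/(7.0215e-06) = 0.02328 Ω
R(136 °C) = 0.02328 × (1 + 0.0041×111) = 0.0339 Ω

0.0339 Ω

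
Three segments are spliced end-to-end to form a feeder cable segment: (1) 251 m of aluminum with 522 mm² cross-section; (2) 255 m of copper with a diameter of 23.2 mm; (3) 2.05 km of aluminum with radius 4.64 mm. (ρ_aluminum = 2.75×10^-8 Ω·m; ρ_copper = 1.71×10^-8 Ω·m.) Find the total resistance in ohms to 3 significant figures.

0.857 Ω

Seg 1: A = 522 mm² = 5.220e-04 m²
R_1 = (2.75×10^-8)(251)/(5.220e-04) = 0.01322 Ω
Seg 2: A = π(d/2)² = π(1.1600e-02 m)² = 4.227e-04 m²
R_2 = (1.71×10^-8)(255)/(4.227e-04) = 0.01032 Ω
Seg 3: A = πr² = π(4.6400e-03 m)² = 6.764e-05 m²
R_3 = (2.75×10^-8)(2050)/(6.764e-05) = 0.8335 Ω
R_total = R_1 + R_2 + R_3 = 0.857 Ω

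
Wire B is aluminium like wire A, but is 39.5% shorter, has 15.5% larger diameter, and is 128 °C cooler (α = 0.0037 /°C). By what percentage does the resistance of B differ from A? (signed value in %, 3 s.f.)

R ∝ ρL/d² with ρ ∝ (1+αΔT), so R_B/R_A = (1 − 39.5/100) × (1 + 15.5/100)⁻² × (1 − 0.0037×128)
= 0.605 × 0.7496 × 0.5264 = 0.2387
(R_B − R_A)/R_A = 0.2387 − 1 = -76.1%

-76.1%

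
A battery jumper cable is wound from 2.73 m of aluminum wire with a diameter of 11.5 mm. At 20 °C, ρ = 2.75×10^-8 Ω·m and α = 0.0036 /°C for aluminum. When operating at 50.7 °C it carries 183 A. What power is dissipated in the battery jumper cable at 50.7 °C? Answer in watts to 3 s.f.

26.9 W

A = π(d/2)² = π(5.7500e-03 m)² = 1.039e-04 m²
R₍20₎ = ρL/A = (2.75×10^-8)(2.73)/(1.039e-04) = 7.228×10^-4 Ω
R₍50.7₎ = R₍20₎(1 + αΔT) = 7.228×10^-4 × (1 + 0.0036×30.7) = 8.027×10^-4 Ω
P = I²R = (183)² × 8.027×10^-4 = 26.9 W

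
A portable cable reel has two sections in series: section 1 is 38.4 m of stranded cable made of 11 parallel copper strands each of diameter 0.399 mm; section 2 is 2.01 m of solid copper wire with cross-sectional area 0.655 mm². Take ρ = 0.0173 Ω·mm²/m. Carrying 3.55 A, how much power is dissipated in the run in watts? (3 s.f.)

ρ = 0.0173 Ω·mm²/m = 1.73×10^-8 Ω·m
Section 1: A_strand = π(1.9950e-04)² = 1.250e-07 m²; R₁ = ρL/(N·A_s) = (1.73×10^-8)(38.4)/(11×1.250e-07) = 0.483 Ω
Section 2: A = 0.655 mm² = 6.550e-07 m²
R₂ = (1.73×10^-8)(2.01)/(6.550e-07) = 0.05309 Ω
R = R₁ + R₂ = 0.5361 Ω
P = I²R = (3.55)² × 0.5361 = 6.76 W

6.76 W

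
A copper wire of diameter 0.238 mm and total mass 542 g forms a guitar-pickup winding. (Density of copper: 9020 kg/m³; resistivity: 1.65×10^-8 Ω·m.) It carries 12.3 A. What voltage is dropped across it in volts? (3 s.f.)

A = π(d/2)² = π(1.1900e-04 m)² = 4.4488e-08 m²
L = m/(density·A) = 0.542/(9020×4.4488e-08) = 1351 m
R = ρL/A = (1.65×10^-8)(1351)/(4.4488e-08) = 500.9 Ω
V = IR = 12.3 × 500.9 = 6160 V

6160 V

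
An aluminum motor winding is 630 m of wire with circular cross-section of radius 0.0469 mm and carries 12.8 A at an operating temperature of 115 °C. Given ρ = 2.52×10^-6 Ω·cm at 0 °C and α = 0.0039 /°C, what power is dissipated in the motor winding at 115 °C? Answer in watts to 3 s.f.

5.45×10^5 W

ρ = 2.52×10^-6 Ω·cm = 2.52×10^-8 Ω·m
A = πr² = π(4.6900e-05 m)² = 6.910e-09 m²
R₍0₎ = ρL/A = (2.52×10^-8)(630)/(6.910e-09) = 2297 Ω
R₍115₎ = R₍0₎(1 + αΔT) = 2297 × (1 + 0.0039×115) = 3328 Ω
P = I²R = (12.8)² × 3328 = 5.45×10^5 W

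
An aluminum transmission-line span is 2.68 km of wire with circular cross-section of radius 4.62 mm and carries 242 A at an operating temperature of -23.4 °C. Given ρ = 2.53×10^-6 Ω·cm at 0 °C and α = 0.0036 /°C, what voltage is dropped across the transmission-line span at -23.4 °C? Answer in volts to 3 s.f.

ρ = 2.53×10^-6 Ω·cm = 2.53×10^-8 Ω·m
A = πr² = π(4.6200e-03 m)² = 6.706e-05 m²
R₍0₎ = ρL/A = (2.53×10^-8)(2680)/(6.706e-05) = 1.011 Ω
R₍-23.4₎ = R₍0₎(1 + αΔT) = 1.011 × (1 + 0.0036×-23.4) = 0.926 Ω
V = IR = 242 × 0.926 = 224 V

224 V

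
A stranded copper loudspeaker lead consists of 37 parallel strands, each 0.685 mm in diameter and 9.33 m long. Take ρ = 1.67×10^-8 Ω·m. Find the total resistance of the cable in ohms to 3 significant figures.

A_strand = π(3.4250e-04 m)² = 3.685e-07 m²
R_strand = ρL/A = (1.67×10^-8)(9.33)/(3.685e-07) = 0.4228 Ω
R_total = R_strand/N = 0.4228/37 = 0.0114 Ω

0.0114 Ω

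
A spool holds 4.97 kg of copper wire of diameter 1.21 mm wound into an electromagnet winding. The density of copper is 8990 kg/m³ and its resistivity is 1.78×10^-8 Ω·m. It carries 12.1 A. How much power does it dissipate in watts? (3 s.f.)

A = π(d/2)² = π(6.0500e-04 m)² = 1.1499e-06 m²
L = m/(density·A) = 4.97/(8990×1.1499e-06) = 480.8 m
R = ρL/A = (1.78×10^-8)(480.8)/(1.1499e-06) = 7.442 Ω
P = I²R = (12.1)² × 7.442 = 1090 W

1090 W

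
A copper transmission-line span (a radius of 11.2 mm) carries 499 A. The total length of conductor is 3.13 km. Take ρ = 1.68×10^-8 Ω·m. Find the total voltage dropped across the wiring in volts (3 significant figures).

66.6 V

A = πr² = π(1.1200e-02 m)² = 3.941e-04 m²
R = ρL/A = (1.68×10^-8)(3130)/(3.941e-04) = 0.1334 Ω
V = IR = 499 × 0.1334 = 66.6 V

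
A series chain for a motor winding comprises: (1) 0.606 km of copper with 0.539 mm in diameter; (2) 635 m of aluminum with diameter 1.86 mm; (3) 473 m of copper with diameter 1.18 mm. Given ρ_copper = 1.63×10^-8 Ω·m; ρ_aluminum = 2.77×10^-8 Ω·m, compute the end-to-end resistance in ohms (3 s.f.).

Seg 1: A = π(d/2)² = π(2.6950e-04 m)² = 2.282e-07 m²
R_1 = (1.63×10^-8)(606)/(2.282e-07) = 43.29 Ω
Seg 2: A = π(d/2)² = π(9.3000e-04 m)² = 2.717e-06 m²
R_2 = (2.77×10^-8)(635)/(2.717e-06) = 6.473 Ω
Seg 3: A = π(d/2)² = π(5.9000e-04 m)² = 1.094e-06 m²
R_3 = (1.63×10^-8)(473)/(1.094e-06) = 7.05 Ω
R_total = R_1 + R_2 + R_3 = 56.8 Ω

56.8 Ω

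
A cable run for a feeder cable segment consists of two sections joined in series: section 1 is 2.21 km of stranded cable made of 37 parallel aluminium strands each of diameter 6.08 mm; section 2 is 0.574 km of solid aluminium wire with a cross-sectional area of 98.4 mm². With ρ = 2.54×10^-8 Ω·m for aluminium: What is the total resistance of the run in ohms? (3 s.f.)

Section 1: A_strand = π(3.0400e-03)² = 2.903e-05 m²; R₁ = ρL/(N·A_s) = (2.54×10^-8)(2210)/(37×2.903e-05) = 0.05225 Ω
Section 2: A = 98.4 mm² = 9.840e-05 m²
R₂ = (2.54×10^-8)(574)/(9.840e-05) = 0.1482 Ω
R = R₁ + R₂ = 0.200 Ω

0.200 Ω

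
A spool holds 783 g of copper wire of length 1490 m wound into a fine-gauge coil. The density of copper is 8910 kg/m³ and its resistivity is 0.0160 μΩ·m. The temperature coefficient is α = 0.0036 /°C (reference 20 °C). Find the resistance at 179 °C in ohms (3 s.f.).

636 Ω

ρ = 0.0160 μΩ·m = 1.60×10^-8 Ω·m
A = m/(density·L) = 0.783/(8910×1490) = 5.8979e-08 m²
R = ρL/A = (1.60×10^-8)(1490)/(5.8979e-08) = 404.2 Ω
R(179 °C) = 404.2 × (1 + 0.0036×159) = 636 Ω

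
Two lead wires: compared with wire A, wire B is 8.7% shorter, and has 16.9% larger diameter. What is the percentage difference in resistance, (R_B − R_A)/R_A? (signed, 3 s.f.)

-33.2%

R ∝ L/d², so R_B/R_A = (1 − 8.7/100) × (1 + 16.9/100)⁻²
= 0.913 × 0.7318 = 0.6681
(R_B − R_A)/R_A = 0.6681 − 1 = -33.2%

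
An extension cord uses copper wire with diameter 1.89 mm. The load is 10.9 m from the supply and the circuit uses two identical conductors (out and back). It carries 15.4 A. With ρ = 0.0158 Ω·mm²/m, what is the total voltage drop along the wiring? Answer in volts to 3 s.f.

1.89 V

ρ = 0.0158 Ω·mm²/m = 1.58×10^-8 Ω·m
A = π(d/2)² = π(9.4500e-04 m)² = 2.806e-06 m²
Total conductor length (both ways) L = 2 × 10.9 = 21.8 m
R = ρL/A = (1.58×10^-8)(21.8)/(2.806e-06) = 0.1228 Ω
V = IR = 15.4 × 0.1228 = 1.89 V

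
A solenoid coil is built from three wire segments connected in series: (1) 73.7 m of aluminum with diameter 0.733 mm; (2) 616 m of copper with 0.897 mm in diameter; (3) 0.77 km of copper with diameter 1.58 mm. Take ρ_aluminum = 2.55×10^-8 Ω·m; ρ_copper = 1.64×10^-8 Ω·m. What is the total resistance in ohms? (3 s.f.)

26.9 Ω

Seg 1: A = π(d/2)² = π(3.6650e-04 m)² = 4.220e-07 m²
R_1 = (2.55×10^-8)(73.7)/(4.220e-07) = 4.454 Ω
Seg 2: A = π(d/2)² = π(4.4850e-04 m)² = 6.319e-07 m²
R_2 = (1.64×10^-8)(616)/(6.319e-07) = 15.99 Ω
Seg 3: A = π(d/2)² = π(7.9000e-04 m)² = 1.961e-06 m²
R_3 = (1.64×10^-8)(770)/(1.961e-06) = 6.441 Ω
R_total = R_1 + R_2 + R_3 = 26.9 Ω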